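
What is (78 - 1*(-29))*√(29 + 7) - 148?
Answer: 494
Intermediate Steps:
(78 - 1*(-29))*√(29 + 7) - 148 = (78 + 29)*√36 - 148 = 107*6 - 148 = 642 - 148 = 494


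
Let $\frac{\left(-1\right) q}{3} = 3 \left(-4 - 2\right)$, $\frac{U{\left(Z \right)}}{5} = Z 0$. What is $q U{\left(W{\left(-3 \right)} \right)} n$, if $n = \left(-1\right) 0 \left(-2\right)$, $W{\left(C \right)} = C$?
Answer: $0$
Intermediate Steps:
$U{\left(Z \right)} = 0$ ($U{\left(Z \right)} = 5 Z 0 = 5 \cdot 0 = 0$)
$n = 0$ ($n = 0 \left(-2\right) = 0$)
$q = 54$ ($q = - 3 \cdot 3 \left(-4 - 2\right) = - 3 \cdot 3 \left(-6\right) = \left(-3\right) \left(-18\right) = 54$)
$q U{\left(W{\left(-3 \right)} \right)} n = 54 \cdot 0 \cdot 0 = 0 \cdot 0 = 0$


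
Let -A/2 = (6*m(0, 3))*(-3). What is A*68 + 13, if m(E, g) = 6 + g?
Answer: 22045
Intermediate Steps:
A = 324 (A = -2*6*(6 + 3)*(-3) = -2*6*9*(-3) = -108*(-3) = -2*(-162) = 324)
A*68 + 13 = 324*68 + 13 = 22032 + 13 = 22045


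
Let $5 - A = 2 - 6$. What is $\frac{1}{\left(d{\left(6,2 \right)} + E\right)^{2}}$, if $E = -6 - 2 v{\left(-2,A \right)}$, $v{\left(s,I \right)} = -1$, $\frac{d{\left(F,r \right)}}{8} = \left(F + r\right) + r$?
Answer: $\frac{1}{5776} \approx 0.00017313$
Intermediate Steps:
$A = 9$ ($A = 5 - \left(2 - 6\right) = 5 - -4 = 5 + 4 = 9$)
$d{\left(F,r \right)} = 8 F + 16 r$ ($d{\left(F,r \right)} = 8 \left(\left(F + r\right) + r\right) = 8 \left(F + 2 r\right) = 8 F + 16 r$)
$E = -4$ ($E = -6 - -2 = -6 + 2 = -4$)
$\frac{1}{\left(d{\left(6,2 \right)} + E\right)^{2}} = \frac{1}{\left(\left(8 \cdot 6 + 16 \cdot 2\right) - 4\right)^{2}} = \frac{1}{\left(\left(48 + 32\right) - 4\right)^{2}} = \frac{1}{\left(80 - 4\right)^{2}} = \frac{1}{76^{2}} = \frac{1}{5776}$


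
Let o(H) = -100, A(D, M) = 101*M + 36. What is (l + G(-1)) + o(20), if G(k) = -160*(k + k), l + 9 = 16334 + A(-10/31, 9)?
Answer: 17490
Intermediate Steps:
A(D, M) = 36 + 101*M
l = 17270 (l = -9 + (16334 + (36 + 101*9)) = -9 + (16334 + (36 + 909)) = -9 + (16334 + 945) = -9 + 17279 = 17270)
G(k) = -320*k
(l + G(-1)) + o(20) = (17270 - 320*(-1)) - 100 = (17270 + 320) - 100 = 17590 - 100 = 17490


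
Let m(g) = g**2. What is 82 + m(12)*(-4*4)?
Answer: -2222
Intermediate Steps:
82 + m(12)*(-4*4) = 82 + 12**2*(-4*4) = 82 + 144*(-16) = 82 - 2304 = -2222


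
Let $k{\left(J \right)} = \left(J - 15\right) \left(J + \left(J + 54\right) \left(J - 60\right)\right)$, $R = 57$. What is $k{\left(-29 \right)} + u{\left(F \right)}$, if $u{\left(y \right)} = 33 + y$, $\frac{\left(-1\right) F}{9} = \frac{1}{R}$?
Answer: $\frac{1884968}{19} \approx 99209.0$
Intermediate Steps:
$k{\left(J \right)} = \left(-15 + J\right) \left(J + \left(-60 + J\right) \left(54 + J\right)\right)$ ($k{\left(J \right)} = \left(-15 + J\right) \left(J + \left(54 + J\right) \left(-60 + J\right)\right) = \left(-15 + J\right) \left(J + \left(-60 + J\right) \left(54 + J\right)\right)$)
$F = - \frac{3}{19}$ ($F = - \frac{9}{57} = \left(-9\right) \frac{1}{57} = - \frac{3}{19} \approx -0.15789$)
$k{\left(-29 \right)} + u{\left(F \right)} = \left(48600 + \left(-29\right)^{3} - -91785 - 20 \left(-29\right)^{2}\right) + \left(33 - \frac{3}{19}\right) = \left(48600 - 24389 + 91785 - 16820\right) + \frac{624}{19} = 99176 + \frac{624}{19} = \frac{1884968}{19}$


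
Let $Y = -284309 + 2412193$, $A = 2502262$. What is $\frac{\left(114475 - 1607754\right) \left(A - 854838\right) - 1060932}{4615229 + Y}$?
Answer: $- \frac{2460064724228}{6743113} \approx -3.6483 \cdot 10^{5}$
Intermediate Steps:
$Y = 2127884$
$\frac{\left(114475 - 1607754\right) \left(A - 854838\right) - 1060932}{4615229 + Y} = \frac{\left(114475 - 1607754\right) \left(2502262 - 854838\right) - 1060932}{4615229 + 2127884} = \frac{\left(-1493279\right) 1647424 - 1060932}{6743113} = \left(-2460063663296 - 1060932\right) \frac{1}{6743113} = \left(-2460064724228\right) \frac{1}{6743113} = - \frac{2460064724228}{6743113}$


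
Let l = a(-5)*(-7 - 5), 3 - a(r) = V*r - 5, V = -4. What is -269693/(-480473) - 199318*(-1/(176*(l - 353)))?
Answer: -42923265051/8836859416 ≈ -4.8573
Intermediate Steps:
a(r) = 8 + 4*r (a(r) = 3 - (-4*r - 5) = 3 - (-5 - 4*r) = 3 + (5 + 4*r) = 8 + 4*r)
l = 144 (l = (8 + 4*(-5))*(-7 - 5) = (8 - 20)*(-12) = -12*(-12) = 144)
-269693/(-480473) - 199318*(-1/(176*(l - 353))) = -269693/(-480473) - 199318*(-1/(176*(144 - 353))) = -269693*(-1/480473) - 199318/((-176*(-209))) = 269693/480473 - 199318/36784 = 269693/480473 - 199318*1/36784 = 269693/480473 - 99659/18392 = -42923265051/8836859416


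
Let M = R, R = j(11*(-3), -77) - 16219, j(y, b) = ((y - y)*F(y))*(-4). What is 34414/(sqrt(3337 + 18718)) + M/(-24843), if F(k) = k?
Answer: 331/507 + 34414*sqrt(22055)/22055 ≈ 232.38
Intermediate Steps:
j(y, b) = 0 (j(y, b) = ((y - y)*y)*(-4) = (0*y)*(-4) = 0*(-4) = 0)
R = -16219 (R = 0 - 16219 = -16219)
M = -16219
34414/(sqrt(3337 + 18718)) + M/(-24843) = 34414/(sqrt(3337 + 18718)) - 16219/(-24843) = 34414/(sqrt(22055)) - 16219*(-1/24843) = 34414*(sqrt(22055)/22055) + 331/507 = 34414*sqrt(22055)/22055 + 331/507 = 331/507 + 34414*sqrt(22055)/22055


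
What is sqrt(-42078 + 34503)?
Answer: 5*I*sqrt(303) ≈ 87.034*I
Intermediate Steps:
sqrt(-42078 + 34503) = sqrt(-7575) = 5*I*sqrt(303)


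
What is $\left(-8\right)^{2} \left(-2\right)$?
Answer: $-128$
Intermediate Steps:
$\left(-8\right)^{2} \left(-2\right) = 64 \left(-2\right) = -128$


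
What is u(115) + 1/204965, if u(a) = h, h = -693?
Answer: -142040744/204965 ≈ -693.00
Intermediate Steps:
u(a) = -693
u(115) + 1/204965 = -693 + 1/204965 = -142040744/204965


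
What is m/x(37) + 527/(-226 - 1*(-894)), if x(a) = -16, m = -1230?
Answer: 103759/1336 ≈ 77.664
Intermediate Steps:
m/x(37) + 527/(-226 - 1*(-894)) = -1230/(-16) + 527/(-226 - 1*(-894)) = -1230*(-1/16) + 527/(-226 + 894) = 615/8 + 527/668 = 103759/1336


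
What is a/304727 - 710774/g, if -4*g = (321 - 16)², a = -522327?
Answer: 817778645617/28347229175 ≈ 28.849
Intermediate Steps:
g = -93025/4 (g = -(321 - 16)²/4 = -¼*305² = -¼*93025 = -93025/4 ≈ -23256.)
a/304727 - 710774/g = -522327/304727 - 710774/(-93025/4) = -522327*1/304727 - 710774*(-4/93025) = -522327/304727 + 2843096/93025 = 817778645617/28347229175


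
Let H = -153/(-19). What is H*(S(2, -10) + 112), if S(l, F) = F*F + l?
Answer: 32742/19 ≈ 1723.3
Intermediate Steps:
S(l, F) = l + F² (S(l, F) = F² + l = l + F²)
H = 153/19 (H = -153*(-1/19) = 153/19 ≈ 8.0526)
H*(S(2, -10) + 112) = 153*((2 + (-10)²) + 112)/19 = 153*((2 + 100) + 112)/19 = 153*(102 + 112)/19 = (153/19)*214 = 32742/19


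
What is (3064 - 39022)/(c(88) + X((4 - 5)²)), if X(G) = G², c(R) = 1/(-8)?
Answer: -287664/7 ≈ -41095.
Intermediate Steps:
c(R) = -⅛
(3064 - 39022)/(c(88) + X((4 - 5)²)) = (3064 - 39022)/(-⅛ + ((4 - 5)²)²) = -35958/(-⅛ + ((-1)²)²) = -35958/(-⅛ + 1²) = -35958/(-⅛ + 1) = -35958/7/8 = -35958*8/7 = -287664/7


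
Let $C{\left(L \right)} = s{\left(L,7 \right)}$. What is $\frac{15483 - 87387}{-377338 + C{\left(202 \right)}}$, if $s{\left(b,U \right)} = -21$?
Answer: $\frac{71904}{377359} \approx 0.19055$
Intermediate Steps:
$C{\left(L \right)} = -21$
$\frac{15483 - 87387}{-377338 + C{\left(202 \right)}} = \frac{15483 - 87387}{-377338 - 21} = - \frac{71904}{-377359} = \left(-71904\right) \left(- \frac{1}{377359}\right) = \frac{71904}{377359}$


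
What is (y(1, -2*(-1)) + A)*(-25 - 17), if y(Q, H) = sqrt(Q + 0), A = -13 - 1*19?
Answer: 1302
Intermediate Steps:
A = -32 (A = -13 - 19 = -32)
y(Q, H) = sqrt(Q)
(y(1, -2*(-1)) + A)*(-25 - 17) = (sqrt(1) - 32)*(-25 - 17) = (1 - 32)*(-42) = -31*(-42) = 1302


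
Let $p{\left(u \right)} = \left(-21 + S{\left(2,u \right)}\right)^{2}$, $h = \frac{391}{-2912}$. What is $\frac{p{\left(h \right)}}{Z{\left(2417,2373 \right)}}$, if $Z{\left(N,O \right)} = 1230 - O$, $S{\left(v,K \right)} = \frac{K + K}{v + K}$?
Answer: $- \frac{13196265625}{33738489927} \approx -0.39113$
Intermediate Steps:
$S{\left(v,K \right)} = \frac{2 K}{K + v}$
$h = - \frac{391}{2912}$ ($h = 391 \left(- \frac{1}{2912}\right) = - \frac{391}{2912} \approx -0.13427$)
$p{\left(u \right)} = \left(-21 + \frac{2 u}{2 + u}\right)^{2}$ ($p{\left(u \right)} = \left(-21 + \frac{2 u}{u + 2}\right)^{2} = \left(-21 + \frac{2 u}{2 + u}\right)^{2}$)
$\frac{p{\left(h \right)}}{Z{\left(2417,2373 \right)}} = \frac{\frac{1}{\left(2 - \frac{391}{2912}\right)^{2}} \left(42 + 19 \left(- \frac{391}{2912}\right)\right)^{2}}{1230 - 2373} = \frac{\frac{1}{\frac{29517489}{8479744}} \left(42 - \frac{7429}{2912}\right)^{2}}{1230 - 2373} = \frac{\frac{8479744}{29517489} \left(\frac{114875}{2912}\right)^{2}}{-1143} = \frac{8479744}{29517489} \cdot \frac{13196265625}{8479744} \left(- \frac{1}{1143}\right) = \frac{13196265625}{29517489} \left(- \frac{1}{1143}\right) = - \frac{13196265625}{33738489927}$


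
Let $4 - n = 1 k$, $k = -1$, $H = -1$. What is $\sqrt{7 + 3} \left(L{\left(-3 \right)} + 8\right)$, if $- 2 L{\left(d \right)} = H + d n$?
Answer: $16 \sqrt{10} \approx 50.596$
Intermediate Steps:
$n = 5$ ($n = 4 - 1 \left(-1\right) = 4 - -1 = 4 + 1 = 5$)
$L{\left(d \right)} = \frac{1}{2} - \frac{5 d}{2}$ ($L{\left(d \right)} = - \frac{-1 + d 5}{2} = - \frac{-1 + 5 d}{2} = \frac{1}{2} - \frac{5 d}{2}$)
$\sqrt{7 + 3} \left(L{\left(-3 \right)} + 8\right) = \sqrt{7 + 3} \left(\left(\frac{1}{2} - - \frac{15}{2}\right) + 8\right) = \sqrt{10} \left(\left(\frac{1}{2} + \frac{15}{2}\right) + 8\right) = \sqrt{10} \left(8 + 8\right) = \sqrt{10} \cdot 16 = 16 \sqrt{10}$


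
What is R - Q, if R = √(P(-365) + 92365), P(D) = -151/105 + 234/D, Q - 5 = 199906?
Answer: -199911 + 2*√1356631776255/7665 ≈ -1.9961e+5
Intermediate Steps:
Q = 199911 (Q = 5 + 199906 = 199911)
P(D) = -151/105 + 234/D (P(D) = -151*1/105 + 234/D = -151/105 + 234/D)
R = 2*√1356631776255/7665 (R = √((-151/105 + 234/(-365)) + 92365) = √((-151/105 + 234*(-1/365)) + 92365) = √((-151/105 - 234/365) + 92365) = √(-15937/7665 + 92365) = √(707961788/7665) = 2*√1356631776255/7665 ≈ 303.91)
R - Q = 2*√1356631776255/7665 - 1*199911 = 2*√1356631776255/7665 - 199911 = -199911 + 2*√1356631776255/7665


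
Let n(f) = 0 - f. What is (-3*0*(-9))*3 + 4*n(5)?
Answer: -20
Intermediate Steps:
n(f) = -f
(-3*0*(-9))*3 + 4*n(5) = (-3*0*(-9))*3 + 4*(-1*5) = (0*(-9))*3 + 4*(-5) = 0*3 - 20 = 0 - 20 = -20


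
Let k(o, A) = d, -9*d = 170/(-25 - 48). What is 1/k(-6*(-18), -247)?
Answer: 657/170 ≈ 3.8647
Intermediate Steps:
d = 170/657 (d = -170/(9*(-25 - 48)) = -170/(9*(-73)) = -170*(-1)/(9*73) = -1/9*(-170/73) = 170/657 ≈ 0.25875)
k(o, A) = 170/657
1/k(-6*(-18), -247) = 1/(170/657) = 657/170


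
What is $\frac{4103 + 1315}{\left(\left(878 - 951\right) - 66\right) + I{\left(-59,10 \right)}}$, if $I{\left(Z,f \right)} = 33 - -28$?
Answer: $- \frac{903}{13} \approx -69.462$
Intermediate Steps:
$I{\left(Z,f \right)} = 61$ ($I{\left(Z,f \right)} = 33 + 28 = 61$)
$\frac{4103 + 1315}{\left(\left(878 - 951\right) - 66\right) + I{\left(-59,10 \right)}} = \frac{4103 + 1315}{\left(\left(878 - 951\right) - 66\right) + 61} = \frac{5418}{\left(-73 - 66\right) + 61} = \frac{5418}{-139 + 61} = \frac{5418}{-78} = 5418 \left(- \frac{1}{78}\right) = - \frac{903}{13}$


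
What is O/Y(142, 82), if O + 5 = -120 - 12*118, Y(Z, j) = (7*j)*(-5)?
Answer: 1541/2870 ≈ 0.53693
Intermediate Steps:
Y(Z, j) = -35*j
O = -1541 (O = -5 + (-120 - 12*118) = -5 + (-120 - 1416) = -5 - 1536 = -1541)
O/Y(142, 82) = -1541/((-35*82)) = -1541/(-2870) = -1541*(-1/2870) = 1541/2870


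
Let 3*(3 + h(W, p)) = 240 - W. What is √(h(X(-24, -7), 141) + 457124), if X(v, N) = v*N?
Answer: 13*√2705 ≈ 676.13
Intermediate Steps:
X(v, N) = N*v
h(W, p) = 77 - W/3 (h(W, p) = -3 + (240 - W)/3 = -3 + (80 - W/3) = 77 - W/3)
√(h(X(-24, -7), 141) + 457124) = √((77 - (-7)*(-24)/3) + 457124) = √((77 - ⅓*168) + 457124) = √((77 - 56) + 457124) = √(21 + 457124) = √457145 = 13*√2705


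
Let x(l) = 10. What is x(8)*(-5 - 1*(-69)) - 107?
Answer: 533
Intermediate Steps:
x(8)*(-5 - 1*(-69)) - 107 = 10*(-5 - 1*(-69)) - 107 = 10*(-5 + 69) - 107 = 10*64 - 107 = 640 - 107 = 533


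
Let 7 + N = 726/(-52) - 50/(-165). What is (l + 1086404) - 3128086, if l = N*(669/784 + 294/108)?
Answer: -12360888012761/6054048 ≈ -2.0418e+6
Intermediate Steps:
N = -17725/858 (N = -7 + (726/(-52) - 50/(-165)) = -7 + (726*(-1/52) - 50*(-1/165)) = -7 + (-363/26 + 10/33) = -7 - 11719/858 = -17725/858 ≈ -20.659)
l = -447184025/6054048 (l = -17725*(669/784 + 294/108)/858 = -17725*(669*(1/784) + 294*(1/108))/858 = -17725*(669/784 + 49/18)/858 = -17725/858*25229/7056 = -447184025/6054048 ≈ -73.865)
(l + 1086404) - 3128086 = (-447184025/6054048 + 1086404) - 3128086 = 6576694779367/6054048 - 3128086 = -12360888012761/6054048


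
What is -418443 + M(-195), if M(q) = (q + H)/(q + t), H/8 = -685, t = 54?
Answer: -58994788/141 ≈ -4.1840e+5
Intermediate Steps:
H = -5480 (H = 8*(-685) = -5480)
M(q) = (-5480 + q)/(54 + q) (M(q) = (q - 5480)/(q + 54) = (-5480 + q)/(54 + q))
-418443 + M(-195) = -418443 + (-5480 - 195)/(54 - 195) = -418443 - 5675/(-141) = -418443 - 1/141*(-5675) = -418443 + 5675/141 = -58994788/141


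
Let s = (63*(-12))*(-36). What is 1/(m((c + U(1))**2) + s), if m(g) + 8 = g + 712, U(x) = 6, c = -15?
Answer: 1/28001 ≈ 3.5713e-5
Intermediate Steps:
m(g) = 704 + g (m(g) = -8 + (g + 712) = -8 + (712 + g) = 704 + g)
s = 27216 (s = -756*(-36) = 27216)
1/(m((c + U(1))**2) + s) = 1/((704 + (-15 + 6)**2) + 27216) = 1/((704 + (-9)**2) + 27216) = 1/((704 + 81) + 27216) = 1/(785 + 27216) = 1/28001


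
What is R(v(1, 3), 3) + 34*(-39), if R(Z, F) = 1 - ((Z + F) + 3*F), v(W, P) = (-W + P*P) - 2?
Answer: -1343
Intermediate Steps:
v(W, P) = -2 + P² - W (v(W, P) = (-W + P²) - 2 = (P² - W) - 2 = -2 + P² - W)
R(Z, F) = 1 - Z - 4*F (R(Z, F) = 1 - ((F + Z) + 3*F) = 1 - (Z + 4*F) = 1 + (-Z - 4*F) = 1 - Z - 4*F)
R(v(1, 3), 3) + 34*(-39) = (1 - (-2 + 3² - 1*1) - 4*3) + 34*(-39) = (1 - (-2 + 9 - 1) - 12) - 1326 = (1 - 1*6 - 12) - 1326 = (1 - 6 - 12) - 1326 = -17 - 1326 = -1343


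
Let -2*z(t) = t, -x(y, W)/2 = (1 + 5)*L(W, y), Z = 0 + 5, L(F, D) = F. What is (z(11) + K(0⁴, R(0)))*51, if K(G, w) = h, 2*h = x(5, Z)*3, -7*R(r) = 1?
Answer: -9741/2 ≈ -4870.5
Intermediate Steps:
R(r) = -⅐ (R(r) = -⅐*1 = -⅐)
Z = 5
x(y, W) = -12*W (x(y, W) = -2*(1 + 5)*W = -12*W)
h = -90 (h = (-12*5*3)/2 = (-60*3)/2 = (½)*(-180) = -90)
z(t) = -t/2
K(G, w) = -90
(z(11) + K(0⁴, R(0)))*51 = (-½*11 - 90)*51 = (-11/2 - 90)*51 = -191/2*51 = -9741/2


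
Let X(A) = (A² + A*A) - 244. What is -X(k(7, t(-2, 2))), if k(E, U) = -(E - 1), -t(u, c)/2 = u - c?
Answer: 172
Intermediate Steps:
t(u, c) = -2*u + 2*c (t(u, c) = -2*(u - c) = -2*u + 2*c)
k(E, U) = 1 - E (k(E, U) = -(-1 + E) = 1 - E)
X(A) = -244 + 2*A² (X(A) = (A² + A²) - 244 = 2*A² - 244 = -244 + 2*A²)
-X(k(7, t(-2, 2))) = -(-244 + 2*(1 - 1*7)²) = -(-244 + 2*(1 - 7)²) = -(-244 + 2*(-6)²) = -(-244 + 2*36) = -(-244 + 72) = -1*(-172) = 172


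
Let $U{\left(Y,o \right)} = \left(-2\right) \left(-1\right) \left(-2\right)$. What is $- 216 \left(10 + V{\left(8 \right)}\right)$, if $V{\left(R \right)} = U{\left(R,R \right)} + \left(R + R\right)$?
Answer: $-4752$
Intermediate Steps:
$U{\left(Y,o \right)} = -4$ ($U{\left(Y,o \right)} = 2 \left(-2\right) = -4$)
$V{\left(R \right)} = -4 + 2 R$ ($V{\left(R \right)} = -4 + \left(R + R\right) = -4 + 2 R$)
$- 216 \left(10 + V{\left(8 \right)}\right) = - 216 \left(10 + \left(-4 + 2 \cdot 8\right)\right) = - 216 \left(10 + \left(-4 + 16\right)\right) = - 216 \left(10 + 12\right) = \left(-216\right) 22 = -4752$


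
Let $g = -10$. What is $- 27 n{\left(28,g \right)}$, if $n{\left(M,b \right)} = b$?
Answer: $270$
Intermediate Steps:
$- 27 n{\left(28,g \right)} = \left(-27\right) \left(-10\right) = 270$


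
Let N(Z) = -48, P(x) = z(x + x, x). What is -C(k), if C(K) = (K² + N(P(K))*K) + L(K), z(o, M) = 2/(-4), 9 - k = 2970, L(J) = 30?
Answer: -8909679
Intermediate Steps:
k = -2961 (k = 9 - 1*2970 = 9 - 2970 = -2961)
z(o, M) = -½ (z(o, M) = 2*(-¼) = -½)
P(x) = -½
C(K) = 30 + K² - 48*K (C(K) = (K² - 48*K) + 30 = 30 + K² - 48*K)
-C(k) = -(30 + (-2961)² - 48*(-2961)) = -(30 + 8767521 + 142128) = -1*8909679 = -8909679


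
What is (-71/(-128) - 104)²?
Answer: 175324081/16384 ≈ 10701.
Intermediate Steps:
(-71/(-128) - 104)² = (-71*(-1/128) - 104)² = (71/128 - 104)² = (-13241/128)² = 175324081/16384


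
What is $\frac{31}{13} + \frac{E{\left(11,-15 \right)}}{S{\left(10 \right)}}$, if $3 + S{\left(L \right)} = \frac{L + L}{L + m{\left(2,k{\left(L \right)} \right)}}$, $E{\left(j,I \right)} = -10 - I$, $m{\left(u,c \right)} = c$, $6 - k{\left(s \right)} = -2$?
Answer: $- \frac{58}{221} \approx -0.26244$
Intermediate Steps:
$k{\left(s \right)} = 8$ ($k{\left(s \right)} = 6 - -2 = 6 + 2 = 8$)
$S{\left(L \right)} = -3 + \frac{2 L}{8 + L}$ ($S{\left(L \right)} = -3 + \frac{L + L}{L + 8} = -3 + \frac{2 L}{8 + L}$)
$\frac{31}{13} + \frac{E{\left(11,-15 \right)}}{S{\left(10 \right)}} = \frac{31}{13} + \frac{-10 - -15}{\frac{1}{8 + 10} \left(-24 - 10\right)} = 31 \cdot \frac{1}{13} + \frac{-10 + 15}{\frac{1}{18} \left(-24 - 10\right)} = \frac{31}{13} + \frac{5}{\frac{1}{18} \left(-34\right)} = \frac{31}{13} + \frac{5}{- \frac{17}{9}} = \frac{31}{13} + 5 \left(- \frac{9}{17}\right) = \frac{31}{13} - \frac{45}{17} = - \frac{58}{221}$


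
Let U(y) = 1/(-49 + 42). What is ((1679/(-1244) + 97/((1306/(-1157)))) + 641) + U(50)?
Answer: 3147801577/5686324 ≈ 553.57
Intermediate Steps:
U(y) = -⅐ (U(y) = 1/(-7) = -⅐)
((1679/(-1244) + 97/((1306/(-1157)))) + 641) + U(50) = ((1679/(-1244) + 97/((1306/(-1157)))) + 641) - ⅐ = ((1679*(-1/1244) + 97/((1306*(-1/1157)))) + 641) - ⅐ = ((-1679/1244 + 97/(-1306/1157)) + 641) - ⅐ = ((-1679/1244 + 97*(-1157/1306)) + 641) - ⅐ = ((-1679/1244 - 112229/1306) + 641) - ⅐ = (-70902825/812332 + 641) - ⅐ = 449801987/812332 - ⅐ = 3147801577/5686324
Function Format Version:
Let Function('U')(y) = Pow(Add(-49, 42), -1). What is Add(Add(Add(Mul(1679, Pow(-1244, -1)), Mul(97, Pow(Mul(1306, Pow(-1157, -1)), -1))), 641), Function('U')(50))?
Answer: Rational(3147801577, 5686324) ≈ 553.57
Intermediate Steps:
Function('U')(y) = Rational(-1, 7) (Function('U')(y) = Pow(-7, -1) = Rational(-1, 7))
Add(Add(Add(Mul(1679, Pow(-1244, -1)), Mul(97, Pow(Mul(1306, Pow(-1157, -1)), -1))), 641), Function('U')(50)) = Add(Add(Add(Mul(1679, Pow(-1244, -1)), Mul(97, Pow(Mul(1306, Pow(-1157, -1)), -1))), 641), Rational(-1, 7)) = Add(Add(Add(Mul(1679, Rational(-1, 1244)), Mul(97, Pow(Mul(1306, Rational(-1, 1157)), -1))), 641), Rational(-1, 7)) = Add(Add(Add(Rational(-1679, 1244), Mul(97, Pow(Rational(-1306, 1157), -1))), 641), Rational(-1, 7)) = Add(Add(Add(Rational(-1679, 1244), Mul(97, Rational(-1157, 1306))), 641), Rational(-1, 7)) = Add(Add(Add(Rational(-1679, 1244), Rational(-112229, 1306)), 641), Rational(-1, 7)) = Add(Add(Rational(-70902825, 812332), 641), Rational(-1, 7)) = Add(Rational(449801987, 812332), Rational(-1, 7)) = Rational(3147801577, 5686324)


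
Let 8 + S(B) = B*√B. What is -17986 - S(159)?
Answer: -17978 - 159*√159 ≈ -19983.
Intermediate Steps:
S(B) = -8 + B^(3/2) (S(B) = -8 + B*√B = -8 + B^(3/2))
-17986 - S(159) = -17986 - (-8 + 159^(3/2)) = -17986 - (-8 + 159*√159) = -17986 + (8 - 159*√159) = -17978 - 159*√159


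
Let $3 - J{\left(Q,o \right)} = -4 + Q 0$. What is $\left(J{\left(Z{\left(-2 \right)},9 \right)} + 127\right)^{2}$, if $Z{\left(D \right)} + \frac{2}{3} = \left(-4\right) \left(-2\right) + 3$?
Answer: $17956$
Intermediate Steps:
$Z{\left(D \right)} = \frac{31}{3}$ ($Z{\left(D \right)} = - \frac{2}{3} + \left(\left(-4\right) \left(-2\right) + 3\right) = - \frac{2}{3} + \left(8 + 3\right) = - \frac{2}{3} + 11 = \frac{31}{3}$)
$J{\left(Q,o \right)} = 7$ ($J{\left(Q,o \right)} = 3 - \left(-4 + Q 0\right) = 3 - \left(-4 + 0\right) = 3 - -4 = 3 + 4 = 7$)
$\left(J{\left(Z{\left(-2 \right)},9 \right)} + 127\right)^{2} = \left(7 + 127\right)^{2} = 134^{2} = 17956$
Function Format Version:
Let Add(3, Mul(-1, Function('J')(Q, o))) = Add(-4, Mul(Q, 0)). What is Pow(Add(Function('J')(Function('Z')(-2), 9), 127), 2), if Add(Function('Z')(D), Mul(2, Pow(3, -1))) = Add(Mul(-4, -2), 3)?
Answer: 17956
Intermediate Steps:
Function('Z')(D) = Rational(31, 3) (Function('Z')(D) = Add(Rational(-2, 3), Add(Mul(-4, -2), 3)) = Add(Rational(-2, 3), Add(8, 3)) = Add(Rational(-2, 3), 11) = Rational(31, 3))
Function('J')(Q, o) = 7 (Function('J')(Q, o) = Add(3, Mul(-1, Add(-4, Mul(Q, 0)))) = Add(3, Mul(-1, Add(-4, 0))) = Add(3, Mul(-1, -4)) = Add(3, 4) = 7)
Pow(Add(Function('J')(Function('Z')(-2), 9), 127), 2) = Pow(Add(7, 127), 2) = Pow(134, 2) = 17956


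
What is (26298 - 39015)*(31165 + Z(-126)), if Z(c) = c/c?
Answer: -396338022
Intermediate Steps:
Z(c) = 1
(26298 - 39015)*(31165 + Z(-126)) = (26298 - 39015)*(31165 + 1) = -12717*31166 = -396338022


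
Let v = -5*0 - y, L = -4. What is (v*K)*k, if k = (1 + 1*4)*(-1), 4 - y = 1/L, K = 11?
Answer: 935/4 ≈ 233.75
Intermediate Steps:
y = 17/4 (y = 4 - 1/(-4) = 4 - (-1)/4 = 4 - 1*(-1/4) = 4 + 1/4 = 17/4 ≈ 4.2500)
v = -17/4 (v = -5*0 - 1*17/4 = 0 - 17/4 = -17/4 ≈ -4.2500)
k = -5 (k = (1 + 4)*(-1) = 5*(-1) = -5)
(v*K)*k = -17/4*11*(-5) = -187/4*(-5) = 935/4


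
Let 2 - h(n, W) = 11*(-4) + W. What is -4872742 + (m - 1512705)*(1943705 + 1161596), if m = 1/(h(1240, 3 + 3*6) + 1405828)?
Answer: -6603866846898750490/1405853 ≈ -4.6974e+12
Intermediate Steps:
h(n, W) = 46 - W (h(n, W) = 2 - (11*(-4) + W) = 2 - (-44 + W) = 2 + (44 - W) = 46 - W)
m = 1/1405853 (m = 1/((46 - (3 + 3*6)) + 1405828) = 1/((46 - (3 + 18)) + 1405828) = 1/((46 - 1*21) + 1405828) = 1/((46 - 21) + 1405828) = 1/(25 + 1405828) = 1/1405853 ≈ 7.1131e-7)
-4872742 + (m - 1512705)*(1943705 + 1161596) = -4872742 + (1/1405853 - 1512705)*(1943705 + 1161596) = -4872742 - 2126640862364/1405853*3105301 = -4872742 - 6603859996539791564/1405853 = -6603866846898750490/1405853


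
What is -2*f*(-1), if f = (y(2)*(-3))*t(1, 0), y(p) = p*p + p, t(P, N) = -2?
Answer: 72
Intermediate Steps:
y(p) = p + p² (y(p) = p² + p = p + p²)
f = 36 (f = ((2*(1 + 2))*(-3))*(-2) = ((2*3)*(-3))*(-2) = (6*(-3))*(-2) = -18*(-2) = 36)
-2*f*(-1) = -2*36*(-1) = -72*(-1) = 72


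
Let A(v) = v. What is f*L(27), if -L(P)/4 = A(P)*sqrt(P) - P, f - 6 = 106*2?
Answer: 23544 - 70632*sqrt(3) ≈ -98794.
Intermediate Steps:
f = 218 (f = 6 + 106*2 = 6 + 212 = 218)
L(P) = -4*P**(3/2) + 4*P (L(P) = -4*(P*sqrt(P) - P) = -4*(P**(3/2) - P) = -4*P**(3/2) + 4*P)
f*L(27) = 218*(-324*sqrt(3) + 4*27) = 218*(-324*sqrt(3) + 108) = 218*(108 - 324*sqrt(3)) = 23544 - 70632*sqrt(3)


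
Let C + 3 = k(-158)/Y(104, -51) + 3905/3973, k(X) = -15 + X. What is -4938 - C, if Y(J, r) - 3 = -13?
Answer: -196793929/39730 ≈ -4953.3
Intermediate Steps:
Y(J, r) = -10 (Y(J, r) = 3 - 13 = -10)
C = 607189/39730 (C = -3 + ((-15 - 158)/(-10) + 3905/3973) = -3 + (-173*(-⅒) + 3905*(1/3973)) = -3 + (173/10 + 3905/3973) = -3 + 726379/39730 = 607189/39730 ≈ 15.283)
-4938 - C = -4938 - 1*607189/39730 = -4938 - 607189/39730 = -196793929/39730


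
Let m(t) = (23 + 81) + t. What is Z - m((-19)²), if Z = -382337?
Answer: -382802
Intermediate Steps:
m(t) = 104 + t
Z - m((-19)²) = -382337 - (104 + (-19)²) = -382337 - (104 + 361) = -382337 - 1*465 = -382337 - 465 = -382802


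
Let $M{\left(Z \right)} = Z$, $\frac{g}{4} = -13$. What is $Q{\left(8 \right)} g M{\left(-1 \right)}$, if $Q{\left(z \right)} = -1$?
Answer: $-52$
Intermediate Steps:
$g = -52$ ($g = 4 \left(-13\right) = -52$)
$Q{\left(8 \right)} g M{\left(-1 \right)} = - \left(-52\right) \left(-1\right) = \left(-1\right) 52 = -52$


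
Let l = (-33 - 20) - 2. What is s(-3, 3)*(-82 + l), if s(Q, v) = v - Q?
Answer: -822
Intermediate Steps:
l = -55 (l = -53 - 2 = -55)
s(-3, 3)*(-82 + l) = (3 - 1*(-3))*(-82 - 55) = (3 + 3)*(-137) = 6*(-137) = -822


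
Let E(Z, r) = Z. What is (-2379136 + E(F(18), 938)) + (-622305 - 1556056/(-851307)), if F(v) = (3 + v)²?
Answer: -2554770750944/851307 ≈ -3.0010e+6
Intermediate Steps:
(-2379136 + E(F(18), 938)) + (-622305 - 1556056/(-851307)) = (-2379136 + (3 + 18)²) + (-622305 - 1556056/(-851307)) = (-2379136 + 21²) + (-622305 - 1556056*(-1/851307)) = (-2379136 + 441) + (-622305 + 1556056/851307) = -2378695 - 529771046579/851307 = -2554770750944/851307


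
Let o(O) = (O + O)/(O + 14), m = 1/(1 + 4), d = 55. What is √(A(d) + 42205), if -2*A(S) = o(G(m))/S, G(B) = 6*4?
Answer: √46088902585/1045 ≈ 205.44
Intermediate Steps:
m = ⅕ (m = 1/5 = ⅕ ≈ 0.20000)
G(B) = 24
o(O) = 2*O/(14 + O) (o(O) = (2*O)/(14 + O) = 2*O/(14 + O))
A(S) = -12/(19*S) (A(S) = -2*24/(14 + 24)/(2*S) = -2*24/38/(2*S) = -2*24*(1/38)/(2*S) = -12/(19*S))
√(A(d) + 42205) = √(-12/19/55 + 42205) = √(-12/19*1/55 + 42205) = √(-12/1045 + 42205) = √(44104213/1045) = √46088902585/1045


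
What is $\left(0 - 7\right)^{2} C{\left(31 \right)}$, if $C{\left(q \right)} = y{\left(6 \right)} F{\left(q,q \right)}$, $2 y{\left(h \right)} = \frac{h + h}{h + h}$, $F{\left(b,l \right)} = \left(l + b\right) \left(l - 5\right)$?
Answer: $39494$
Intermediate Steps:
$F{\left(b,l \right)} = \left(-5 + l\right) \left(b + l\right)$ ($F{\left(b,l \right)} = \left(b + l\right) \left(-5 + l\right) = \left(-5 + l\right) \left(b + l\right)$)
$y{\left(h \right)} = \frac{1}{2}$ ($y{\left(h \right)} = \frac{\left(h + h\right) \frac{1}{h + h}}{2} = \frac{2 h \frac{1}{2 h}}{2} = \frac{1}{2} \cdot 1 = \frac{1}{2}$)
$C{\left(q \right)} = q^{2} - 5 q$ ($C{\left(q \right)} = \frac{q^{2} - 5 q - 5 q + q q}{2} = \frac{q^{2} - 5 q - 5 q + q^{2}}{2} = \frac{- 10 q + 2 q^{2}}{2} = q^{2} - 5 q$)
$\left(0 - 7\right)^{2} C{\left(31 \right)} = \left(0 - 7\right)^{2} \cdot 31 \left(-5 + 31\right) = \left(-7\right)^{2} \cdot 31 \cdot 26 = 49 \cdot 806 = 39494$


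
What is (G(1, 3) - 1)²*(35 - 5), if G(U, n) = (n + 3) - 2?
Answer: 270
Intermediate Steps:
G(U, n) = 1 + n (G(U, n) = (3 + n) - 2 = 1 + n)
(G(1, 3) - 1)²*(35 - 5) = ((1 + 3) - 1)²*(35 - 5) = (4 - 1)²*30 = 3²*30 = 9*30 = 270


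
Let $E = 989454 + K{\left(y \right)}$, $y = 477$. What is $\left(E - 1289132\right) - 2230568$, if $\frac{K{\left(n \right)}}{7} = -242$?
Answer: $-2531940$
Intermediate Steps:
$K{\left(n \right)} = -1694$ ($K{\left(n \right)} = 7 \left(-242\right) = -1694$)
$E = 987760$ ($E = 989454 - 1694 = 987760$)
$\left(E - 1289132\right) - 2230568 = \left(987760 - 1289132\right) - 2230568 = -301372 - 2230568 = -2531940$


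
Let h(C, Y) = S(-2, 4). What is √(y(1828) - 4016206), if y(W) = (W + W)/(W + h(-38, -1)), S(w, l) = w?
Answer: 5*I*√133911326010/913 ≈ 2004.0*I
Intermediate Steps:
h(C, Y) = -2
y(W) = 2*W/(-2 + W) (y(W) = (W + W)/(W - 2) = (2*W)/(-2 + W) = 2*W/(-2 + W))
√(y(1828) - 4016206) = √(2*1828/(-2 + 1828) - 4016206) = √(2*1828/1826 - 4016206) = √(2*1828*(1/1826) - 4016206) = √(1828/913 - 4016206) = √(-3666794250/913) = 5*I*√133911326010/913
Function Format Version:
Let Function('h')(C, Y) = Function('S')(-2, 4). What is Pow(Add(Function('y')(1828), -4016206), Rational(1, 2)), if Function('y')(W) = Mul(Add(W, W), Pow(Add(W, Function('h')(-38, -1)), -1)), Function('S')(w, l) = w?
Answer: Mul(Rational(5, 913), I, Pow(133911326010, Rational(1, 2))) ≈ Mul(2004.0, I)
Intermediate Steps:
Function('h')(C, Y) = -2
Function('y')(W) = Mul(2, W, Pow(Add(-2, W), -1)) (Function('y')(W) = Mul(Add(W, W), Pow(Add(W, -2), -1)) = Mul(Mul(2, W), Pow(Add(-2, W), -1)) = Mul(2, W, Pow(Add(-2, W), -1)))
Pow(Add(Function('y')(1828), -4016206), Rational(1, 2)) = Pow(Add(Mul(2, 1828, Pow(Add(-2, 1828), -1)), -4016206), Rational(1, 2)) = Pow(Add(Mul(2, 1828, Pow(1826, -1)), -4016206), Rational(1, 2)) = Pow(Add(Mul(2, 1828, Rational(1, 1826)), -4016206), Rational(1, 2)) = Pow(Add(Rational(1828, 913), -4016206), Rational(1, 2)) = Pow(Rational(-3666794250, 913), Rational(1, 2)) = Mul(Rational(5, 913), I, Pow(133911326010, Rational(1, 2)))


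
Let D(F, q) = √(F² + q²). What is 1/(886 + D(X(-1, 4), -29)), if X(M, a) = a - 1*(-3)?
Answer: 443/392053 - √890/784106 ≈ 0.0010919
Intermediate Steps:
X(M, a) = 3 + a (X(M, a) = a + 3 = 3 + a)
1/(886 + D(X(-1, 4), -29)) = 1/(886 + √((3 + 4)² + (-29)²)) = 1/(886 + √(7² + 841)) = 1/(886 + √(49 + 841)) = 1/(886 + √890)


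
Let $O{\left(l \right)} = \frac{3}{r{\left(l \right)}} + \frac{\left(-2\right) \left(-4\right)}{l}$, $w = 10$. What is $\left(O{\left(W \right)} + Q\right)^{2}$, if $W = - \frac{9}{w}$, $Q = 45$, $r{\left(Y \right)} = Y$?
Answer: $\frac{87025}{81} \approx 1074.4$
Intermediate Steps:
$W = - \frac{9}{10} \approx -0.9$
$O{\left(l \right)} = \frac{11}{l}$ ($O{\left(l \right)} = \frac{3}{l} + \frac{\left(-2\right) \left(-4\right)}{l} = \frac{3}{l} + \frac{8}{l} = \frac{11}{l}$)
$\left(O{\left(W \right)} + Q\right)^{2} = \left(\frac{11}{- \frac{9}{10}} + 45\right)^{2} = \left(11 \left(- \frac{10}{9}\right) + 45\right)^{2} = \left(- \frac{110}{9} + 45\right)^{2} = \left(\frac{295}{9}\right)^{2} = \frac{87025}{81}$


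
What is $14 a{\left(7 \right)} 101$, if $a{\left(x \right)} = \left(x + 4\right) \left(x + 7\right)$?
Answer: $217756$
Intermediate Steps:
$a{\left(x \right)} = \left(4 + x\right) \left(7 + x\right)$
$14 a{\left(7 \right)} 101 = 14 \left(28 + 7^{2} + 11 \cdot 7\right) 101 = 14 \left(28 + 49 + 77\right) 101 = 14 \cdot 154 \cdot 101 = 2156 \cdot 101 = 217756$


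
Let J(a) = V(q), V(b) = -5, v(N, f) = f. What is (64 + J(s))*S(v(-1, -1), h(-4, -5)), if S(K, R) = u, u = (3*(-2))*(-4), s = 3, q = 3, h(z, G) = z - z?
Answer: 1416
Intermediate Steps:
h(z, G) = 0
u = 24 (u = -6*(-4) = 24)
S(K, R) = 24
J(a) = -5
(64 + J(s))*S(v(-1, -1), h(-4, -5)) = (64 - 5)*24 = 59*24 = 1416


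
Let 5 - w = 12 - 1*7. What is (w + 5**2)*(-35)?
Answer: -875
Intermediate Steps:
w = 0 (w = 5 - (12 - 1*7) = 5 - (12 - 7) = 5 - 1*5 = 5 - 5 = 0)
(w + 5**2)*(-35) = (0 + 5**2)*(-35) = (0 + 25)*(-35) = 25*(-35) = -875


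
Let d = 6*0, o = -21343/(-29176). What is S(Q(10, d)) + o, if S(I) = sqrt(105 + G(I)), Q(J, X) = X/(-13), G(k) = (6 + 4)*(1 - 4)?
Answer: 3049/4168 + 5*sqrt(3) ≈ 9.3918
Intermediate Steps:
o = 3049/4168 (o = -21343*(-1/29176) = 3049/4168 ≈ 0.73153)
d = 0
G(k) = -30 (G(k) = 10*(-3) = -30)
Q(J, X) = -X/13 (Q(J, X) = X*(-1/13) = -X/13)
S(I) = 5*sqrt(3) (S(I) = sqrt(105 - 30) = sqrt(75) = 5*sqrt(3))
S(Q(10, d)) + o = 5*sqrt(3) + 3049/4168 = 3049/4168 + 5*sqrt(3)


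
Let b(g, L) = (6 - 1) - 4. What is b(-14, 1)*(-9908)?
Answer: -9908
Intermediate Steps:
b(g, L) = 1 (b(g, L) = 5 - 4 = 1)
b(-14, 1)*(-9908) = 1*(-9908) = -9908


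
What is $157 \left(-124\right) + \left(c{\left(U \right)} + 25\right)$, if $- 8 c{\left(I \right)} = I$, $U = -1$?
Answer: $- \frac{155543}{8} \approx -19443.0$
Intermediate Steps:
$c{\left(I \right)} = - \frac{I}{8}$
$157 \left(-124\right) + \left(c{\left(U \right)} + 25\right) = 157 \left(-124\right) + \left(\left(- \frac{1}{8}\right) \left(-1\right) + 25\right) = -19468 + \left(\frac{1}{8} + 25\right) = -19468 + \frac{201}{8} = - \frac{155543}{8}$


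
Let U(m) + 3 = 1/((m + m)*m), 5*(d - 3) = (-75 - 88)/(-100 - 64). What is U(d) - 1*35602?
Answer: -244966656845/6880129 ≈ -35605.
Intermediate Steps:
d = 2623/820 (d = 3 + ((-75 - 88)/(-100 - 64))/5 = 3 + (-163/(-164))/5 = 3 + (-163*(-1/164))/5 = 3 + (1/5)*(163/164) = 3 + 163/820 = 2623/820 ≈ 3.1988)
U(m) = -3 + 1/(2*m**2) (U(m) = -3 + 1/((m + m)*m) = -3 + 1/(((2*m))*m) = -3 + (1/(2*m))/m = -3 + 1/(2*m**2))
U(d) - 1*35602 = (-3 + 1/(2*(2623/820)**2)) - 1*35602 = (-3 + (1/2)*(672400/6880129)) - 35602 = (-3 + 336200/6880129) - 35602 = -20304187/6880129 - 35602 = -244966656845/6880129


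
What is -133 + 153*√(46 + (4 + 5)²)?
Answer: -133 + 153*√127 ≈ 1591.2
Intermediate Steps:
-133 + 153*√(46 + (4 + 5)²) = -133 + 153*√(46 + 9²) = -133 + 153*√(46 + 81) = -133 + 153*√127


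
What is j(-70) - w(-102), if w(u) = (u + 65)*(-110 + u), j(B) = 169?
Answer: -7675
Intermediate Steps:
w(u) = (-110 + u)*(65 + u) (w(u) = (65 + u)*(-110 + u) = (-110 + u)*(65 + u))
j(-70) - w(-102) = 169 - (-7150 + (-102)**2 - 45*(-102)) = 169 - (-7150 + 10404 + 4590) = 169 - 1*7844 = 169 - 7844 = -7675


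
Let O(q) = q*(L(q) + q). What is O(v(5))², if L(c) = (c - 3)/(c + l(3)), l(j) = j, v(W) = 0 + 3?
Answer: 81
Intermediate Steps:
v(W) = 3
L(c) = (-3 + c)/(3 + c) (L(c) = (c - 3)/(c + 3) = (-3 + c)/(3 + c))
O(q) = q*(q + (-3 + q)/(3 + q)) (O(q) = q*((-3 + q)/(3 + q) + q) = q*(q + (-3 + q)/(3 + q)))
O(v(5))² = (3*(-3 + 3 + 3*(3 + 3))/(3 + 3))² = (3*(-3 + 3 + 3*6)/6)² = (3*(⅙)*(-3 + 3 + 18))² = (3*(⅙)*18)² = 9² = 81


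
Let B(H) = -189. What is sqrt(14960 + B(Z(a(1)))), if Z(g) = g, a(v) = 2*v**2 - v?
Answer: sqrt(14771) ≈ 121.54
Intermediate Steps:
a(v) = -v + 2*v**2
sqrt(14960 + B(Z(a(1)))) = sqrt(14960 - 189) = sqrt(14771)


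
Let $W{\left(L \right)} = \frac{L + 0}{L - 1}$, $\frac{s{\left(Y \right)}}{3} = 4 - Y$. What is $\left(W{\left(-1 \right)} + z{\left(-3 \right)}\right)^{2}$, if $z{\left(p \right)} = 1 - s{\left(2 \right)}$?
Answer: $\frac{81}{4} \approx 20.25$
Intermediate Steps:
$s{\left(Y \right)} = 12 - 3 Y$ ($s{\left(Y \right)} = 3 \left(4 - Y\right) = 12 - 3 Y$)
$W{\left(L \right)} = \frac{L}{-1 + L}$
$z{\left(p \right)} = -5$ ($z{\left(p \right)} = 1 - \left(12 - 6\right) = 1 - 6 = -5$)
$\left(W{\left(-1 \right)} + z{\left(-3 \right)}\right)^{2} = \left(- \frac{1}{-1 - 1} - 5\right)^{2} = \left(- \frac{1}{-2} - 5\right)^{2} = \left(\left(-1\right) \left(- \frac{1}{2}\right) - 5\right)^{2} = \left(\frac{1}{2} - 5\right)^{2} = \left(- \frac{9}{2}\right)^{2} = \frac{81}{4}$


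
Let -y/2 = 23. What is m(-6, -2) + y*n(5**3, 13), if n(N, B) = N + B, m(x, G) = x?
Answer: -6354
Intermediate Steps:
y = -46 (y = -2*23 = -46)
n(N, B) = B + N
m(-6, -2) + y*n(5**3, 13) = -6 - 46*(13 + 5**3) = -6 - 46*(13 + 125) = -6 - 46*138 = -6 - 6348 = -6354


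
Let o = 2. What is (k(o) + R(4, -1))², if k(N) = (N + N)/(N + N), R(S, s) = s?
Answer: 0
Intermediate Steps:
k(N) = 1 (k(N) = (2*N)/((2*N)) = (2*N)*(1/(2*N)) = 1)
(k(o) + R(4, -1))² = (1 - 1)² = 0² = 0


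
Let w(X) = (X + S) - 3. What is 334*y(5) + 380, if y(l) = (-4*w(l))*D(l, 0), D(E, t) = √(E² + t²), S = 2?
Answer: -26340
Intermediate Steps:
w(X) = -1 + X (w(X) = (X + 2) - 3 = (2 + X) - 3 = -1 + X)
y(l) = √(l²)*(4 - 4*l) (y(l) = (-4*(-1 + l))*√(l² + 0²) = (4 - 4*l)*√(l² + 0) = (4 - 4*l)*√(l²) = √(l²)*(4 - 4*l))
334*y(5) + 380 = 334*(4*√(5²)*(1 - 1*5)) + 380 = 334*(4*√25*(1 - 5)) + 380 = 334*(4*5*(-4)) + 380 = 334*(-80) + 380 = -26720 + 380 = -26340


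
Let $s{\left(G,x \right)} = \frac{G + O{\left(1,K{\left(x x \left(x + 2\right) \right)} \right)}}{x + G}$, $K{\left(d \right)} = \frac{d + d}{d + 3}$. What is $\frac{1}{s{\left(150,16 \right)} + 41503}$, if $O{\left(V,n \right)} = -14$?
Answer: $\frac{83}{3444817} \approx 2.4094 \cdot 10^{-5}$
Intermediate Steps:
$K{\left(d \right)} = \frac{2 d}{3 + d}$
$s{\left(G,x \right)} = \frac{-14 + G}{G + x}$ ($s{\left(G,x \right)} = \frac{G - 14}{x + G} = \frac{-14 + G}{G + x}$)
$\frac{1}{s{\left(150,16 \right)} + 41503} = \frac{1}{\frac{-14 + 150}{150 + 16} + 41503} = \frac{1}{\frac{1}{166} \cdot 136 + 41503} = \frac{1}{\frac{68}{83} + 41503} = \frac{1}{\frac{3444817}{83}} = \frac{83}{3444817}$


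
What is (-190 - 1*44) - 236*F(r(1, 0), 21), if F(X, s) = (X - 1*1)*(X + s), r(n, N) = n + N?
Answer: -234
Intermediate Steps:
r(n, N) = N + n
F(X, s) = (-1 + X)*(X + s) (F(X, s) = (X - 1)*(X + s) = (-1 + X)*(X + s))
(-190 - 1*44) - 236*F(r(1, 0), 21) = (-190 - 1*44) - 236*((0 + 1)² - (0 + 1) - 1*21 + (0 + 1)*21) = (-190 - 44) - 236*(1² - 1*1 - 21 + 1*21) = -234 - 236*(1 - 1 - 21 + 21) = -234 - 236*0 = -234 + 0 = -234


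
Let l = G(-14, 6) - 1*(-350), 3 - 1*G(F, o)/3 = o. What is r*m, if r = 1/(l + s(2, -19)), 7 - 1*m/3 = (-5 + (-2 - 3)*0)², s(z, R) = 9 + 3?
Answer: -54/353 ≈ -0.15297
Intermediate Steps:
G(F, o) = 9 - 3*o
s(z, R) = 12
l = 341 (l = (9 - 3*6) - 1*(-350) = (9 - 18) + 350 = -9 + 350 = 341)
m = -54 (m = 21 - 3*(-5 + (-2 - 3)*0)² = 21 - 3*(-5 - 5*0)² = 21 - 3*(-5 + 0)² = 21 - 3*(-5)² = 21 - 3*25 = 21 - 75 = -54)
r = 1/353 (r = 1/(341 + 12) = 1/353 ≈ 0.0028329)
r*m = (1/353)*(-54) = -54/353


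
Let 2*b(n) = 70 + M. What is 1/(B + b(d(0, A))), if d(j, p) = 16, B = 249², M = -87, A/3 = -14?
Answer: 2/123985 ≈ 1.6131e-5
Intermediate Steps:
A = -42 (A = 3*(-14) = -42)
B = 62001
b(n) = -17/2 (b(n) = (70 - 87)/2 = (½)*(-17) = -17/2)
1/(B + b(d(0, A))) = 1/(62001 - 17/2) = 1/(123985/2) = 2/123985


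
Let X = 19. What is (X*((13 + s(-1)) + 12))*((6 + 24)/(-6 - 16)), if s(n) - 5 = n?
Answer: -8265/11 ≈ -751.36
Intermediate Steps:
s(n) = 5 + n
(X*((13 + s(-1)) + 12))*((6 + 24)/(-6 - 16)) = (19*((13 + (5 - 1)) + 12))*((6 + 24)/(-6 - 16)) = (19*((13 + 4) + 12))*(30/(-22)) = (19*(17 + 12))*(30*(-1/22)) = (19*29)*(-15/11) = 551*(-15/11) = -8265/11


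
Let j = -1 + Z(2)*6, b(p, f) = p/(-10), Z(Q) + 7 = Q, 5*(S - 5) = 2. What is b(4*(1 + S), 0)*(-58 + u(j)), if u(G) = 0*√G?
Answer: 3712/25 ≈ 148.48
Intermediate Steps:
S = 27/5 (S = 5 + (⅕)*2 = 5 + ⅖ = 27/5 ≈ 5.4000)
Z(Q) = -7 + Q
b(p, f) = -p/10 (b(p, f) = p*(-⅒) = -p/10)
j = -31 (j = -1 + (-7 + 2)*6 = -1 - 5*6 = -1 - 30 = -31)
u(G) = 0
b(4*(1 + S), 0)*(-58 + u(j)) = (-2*(1 + 27/5)/5)*(-58 + 0) = -2*32/(5*5)*(-58) = -⅒*128/5*(-58) = -64/25*(-58) = 3712/25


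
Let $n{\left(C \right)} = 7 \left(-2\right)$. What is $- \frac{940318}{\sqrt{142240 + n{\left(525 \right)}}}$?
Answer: $- \frac{470159 \sqrt{142226}}{71113} \approx -2493.4$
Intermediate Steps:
$n{\left(C \right)} = -14$
$- \frac{940318}{\sqrt{142240 + n{\left(525 \right)}}} = - \frac{940318}{\sqrt{142240 - 14}} = - \frac{940318}{\sqrt{142226}} = - 940318 \frac{\sqrt{142226}}{142226} = - \frac{470159 \sqrt{142226}}{71113}$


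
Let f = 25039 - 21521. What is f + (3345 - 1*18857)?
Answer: -11994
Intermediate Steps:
f = 3518
f + (3345 - 1*18857) = 3518 + (3345 - 1*18857) = 3518 + (3345 - 18857) = 3518 - 15512 = -11994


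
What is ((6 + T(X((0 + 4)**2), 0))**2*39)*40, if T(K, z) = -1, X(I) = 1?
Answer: 39000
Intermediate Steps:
((6 + T(X((0 + 4)**2), 0))**2*39)*40 = ((6 - 1)**2*39)*40 = (5**2*39)*40 = (25*39)*40 = 975*40 = 39000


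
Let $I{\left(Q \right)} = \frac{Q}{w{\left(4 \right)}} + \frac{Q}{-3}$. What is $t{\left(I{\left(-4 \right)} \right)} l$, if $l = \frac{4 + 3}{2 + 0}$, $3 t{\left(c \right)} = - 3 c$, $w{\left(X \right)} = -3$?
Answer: $- \frac{28}{3} \approx -9.3333$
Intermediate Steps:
$I{\left(Q \right)} = - \frac{2 Q}{3}$ ($I{\left(Q \right)} = \frac{Q}{-3} + \frac{Q}{-3} = Q \left(- \frac{1}{3}\right) + Q \left(- \frac{1}{3}\right) = - \frac{Q}{3} - \frac{Q}{3} = - \frac{2 Q}{3}$)
$t{\left(c \right)} = - c$ ($t{\left(c \right)} = \frac{\left(-3\right) c}{3} = - c$)
$l = \frac{7}{2} \approx 3.5$
$t{\left(I{\left(-4 \right)} \right)} l = - \frac{\left(-2\right) \left(-4\right)}{3} \cdot \frac{7}{2} = \left(-1\right) \frac{8}{3} \cdot \frac{7}{2} = \left(- \frac{8}{3}\right) \frac{7}{2} = - \frac{28}{3}$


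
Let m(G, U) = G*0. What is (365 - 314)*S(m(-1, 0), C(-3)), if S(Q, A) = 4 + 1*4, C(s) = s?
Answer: 408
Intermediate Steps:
m(G, U) = 0
S(Q, A) = 8 (S(Q, A) = 4 + 4 = 8)
(365 - 314)*S(m(-1, 0), C(-3)) = (365 - 314)*8 = 51*8 = 408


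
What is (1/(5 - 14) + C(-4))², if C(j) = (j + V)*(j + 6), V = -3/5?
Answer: 175561/2025 ≈ 86.697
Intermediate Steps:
V = -⅗ (V = -3*⅕ = -⅗ ≈ -0.60000)
C(j) = (6 + j)*(-⅗ + j) (C(j) = (j - ⅗)*(j + 6) = (-⅗ + j)*(6 + j) = (6 + j)*(-⅗ + j))
(1/(5 - 14) + C(-4))² = (1/(5 - 14) + (-18/5 + (-4)² + (27/5)*(-4)))² = (1/(-9) + (-18/5 + 16 - 108/5))² = (-⅑ - 46/5)² = (-419/45)² = 175561/2025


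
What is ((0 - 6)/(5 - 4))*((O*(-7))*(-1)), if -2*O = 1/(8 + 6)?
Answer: 3/2 ≈ 1.5000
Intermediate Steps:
O = -1/28 (O = -1/(2*(8 + 6)) = -½/14 = -½*1/14 = -1/28 ≈ -0.035714)
((0 - 6)/(5 - 4))*((O*(-7))*(-1)) = ((0 - 6)/(5 - 4))*(-1/28*(-7)*(-1)) = (-6/1)*((¼)*(-1)) = -6*1*(-¼) = -6*(-¼) = 3/2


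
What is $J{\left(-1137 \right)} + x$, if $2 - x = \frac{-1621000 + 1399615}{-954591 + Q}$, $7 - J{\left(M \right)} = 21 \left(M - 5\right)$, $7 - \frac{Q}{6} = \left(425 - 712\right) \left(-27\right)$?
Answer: $\frac{8005267076}{333681} \approx 23991.0$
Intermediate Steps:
$Q = -46452$ ($Q = 42 - 6 \left(425 - 712\right) \left(-27\right) = 42 - 6 \left(\left(-287\right) \left(-27\right)\right) = 42 - 46494 = -46452$)
$J{\left(M \right)} = 112 - 21 M$ ($J{\left(M \right)} = 7 - 21 \left(M - 5\right) = 7 - 21 \left(-5 + M\right) = 7 - \left(-105 + 21 M\right) = 112 - 21 M$)
$x = \frac{593567}{333681}$ ($x = 2 - \frac{-1621000 + 1399615}{-954591 - 46452} = 2 - - \frac{221385}{-1001043} = 2 - \left(-221385\right) \left(- \frac{1}{1001043}\right) = 2 - \frac{73795}{333681} = \frac{593567}{333681} \approx 1.7788$)
$J{\left(-1137 \right)} + x = \left(112 - -23877\right) + \frac{593567}{333681} = \left(112 + 23877\right) + \frac{593567}{333681} = 23989 + \frac{593567}{333681} = \frac{8005267076}{333681}$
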